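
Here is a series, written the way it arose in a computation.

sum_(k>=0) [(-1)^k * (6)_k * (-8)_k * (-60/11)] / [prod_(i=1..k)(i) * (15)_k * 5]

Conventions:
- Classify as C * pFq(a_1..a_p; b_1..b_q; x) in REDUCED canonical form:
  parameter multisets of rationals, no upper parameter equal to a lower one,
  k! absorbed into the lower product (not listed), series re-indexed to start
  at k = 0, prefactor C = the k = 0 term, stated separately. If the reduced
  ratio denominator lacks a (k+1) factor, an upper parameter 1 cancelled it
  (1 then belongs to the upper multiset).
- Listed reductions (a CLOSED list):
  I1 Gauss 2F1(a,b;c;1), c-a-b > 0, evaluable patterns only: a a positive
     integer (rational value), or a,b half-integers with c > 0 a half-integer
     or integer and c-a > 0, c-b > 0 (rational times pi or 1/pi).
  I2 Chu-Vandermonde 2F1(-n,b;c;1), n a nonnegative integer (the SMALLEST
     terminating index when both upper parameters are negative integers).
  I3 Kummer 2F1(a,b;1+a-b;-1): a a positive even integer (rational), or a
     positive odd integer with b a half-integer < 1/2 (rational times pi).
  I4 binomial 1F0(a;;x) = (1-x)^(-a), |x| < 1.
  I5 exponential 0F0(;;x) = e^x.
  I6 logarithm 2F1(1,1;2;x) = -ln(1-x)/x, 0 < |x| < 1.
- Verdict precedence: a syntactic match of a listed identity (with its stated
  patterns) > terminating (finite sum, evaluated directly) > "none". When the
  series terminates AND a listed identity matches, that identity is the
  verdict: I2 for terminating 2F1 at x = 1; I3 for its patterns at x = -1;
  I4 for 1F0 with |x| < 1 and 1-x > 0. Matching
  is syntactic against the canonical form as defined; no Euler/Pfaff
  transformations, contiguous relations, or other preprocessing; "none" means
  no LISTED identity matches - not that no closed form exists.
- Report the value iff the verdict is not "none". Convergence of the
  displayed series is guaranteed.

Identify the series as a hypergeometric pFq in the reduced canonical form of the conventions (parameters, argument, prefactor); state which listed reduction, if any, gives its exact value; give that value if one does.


The series (x = -1) is 2F1: upper {-8, 6}, lower {15}, prefactor -12/11. Verdict: Kummer (I3) matches (x = -1; c = 15 equals 1+a-b for upper {-8, 6}: listed pattern). Its exact value is -1092/55.

The tell: from the first term -12/11: the constant factors (C = -12/11) combine into one prefactor.
Consecutive-term ratio: r(k) = (-1) * (k-8) (k+6) / [(k+15) (k+1)] - rational in k, leading ratio (-1); with t_0 = -12/11, classification follows.


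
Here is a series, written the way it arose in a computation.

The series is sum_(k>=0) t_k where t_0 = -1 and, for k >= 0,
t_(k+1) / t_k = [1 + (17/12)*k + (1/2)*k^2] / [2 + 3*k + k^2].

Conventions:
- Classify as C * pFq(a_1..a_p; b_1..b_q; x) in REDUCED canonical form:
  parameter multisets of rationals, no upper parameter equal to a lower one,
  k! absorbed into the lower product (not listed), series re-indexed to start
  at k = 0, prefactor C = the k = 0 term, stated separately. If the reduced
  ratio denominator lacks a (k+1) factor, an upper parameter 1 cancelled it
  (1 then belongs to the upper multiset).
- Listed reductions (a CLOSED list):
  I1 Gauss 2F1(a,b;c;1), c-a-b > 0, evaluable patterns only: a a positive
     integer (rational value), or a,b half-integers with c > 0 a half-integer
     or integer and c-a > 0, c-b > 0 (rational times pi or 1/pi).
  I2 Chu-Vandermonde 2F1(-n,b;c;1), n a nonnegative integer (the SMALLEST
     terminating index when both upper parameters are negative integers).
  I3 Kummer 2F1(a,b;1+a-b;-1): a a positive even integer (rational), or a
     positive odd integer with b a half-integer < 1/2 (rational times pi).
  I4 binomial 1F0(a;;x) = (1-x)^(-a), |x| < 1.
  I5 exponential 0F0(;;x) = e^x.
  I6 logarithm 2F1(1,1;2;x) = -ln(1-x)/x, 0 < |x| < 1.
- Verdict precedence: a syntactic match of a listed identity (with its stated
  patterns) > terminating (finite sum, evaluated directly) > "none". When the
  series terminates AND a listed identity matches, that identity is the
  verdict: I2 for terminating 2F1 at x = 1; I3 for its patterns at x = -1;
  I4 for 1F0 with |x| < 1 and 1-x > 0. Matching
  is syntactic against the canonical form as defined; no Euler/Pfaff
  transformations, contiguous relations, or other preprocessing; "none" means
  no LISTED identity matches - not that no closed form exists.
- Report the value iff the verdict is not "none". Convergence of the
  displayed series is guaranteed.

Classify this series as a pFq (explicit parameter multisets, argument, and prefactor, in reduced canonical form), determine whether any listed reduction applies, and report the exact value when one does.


Reduced: x = 1/2, 2F1, upper = {4/3, 3/2}, lower = {2}, C = -1. Verdict: none here - no I1-I6 shape fits x = 1/2 with lower {2}.

Key step: x = (1/2) and factor the ratio over Q (C = -1, x = 1/2): negated roots = parameters.
Ratio: r(k) = (1/2) * (k+4/3) (k+3/2) / [(k+2) (k+1)] - rational in k, leading ratio (1/2); with t_0 = -1, classification follows.


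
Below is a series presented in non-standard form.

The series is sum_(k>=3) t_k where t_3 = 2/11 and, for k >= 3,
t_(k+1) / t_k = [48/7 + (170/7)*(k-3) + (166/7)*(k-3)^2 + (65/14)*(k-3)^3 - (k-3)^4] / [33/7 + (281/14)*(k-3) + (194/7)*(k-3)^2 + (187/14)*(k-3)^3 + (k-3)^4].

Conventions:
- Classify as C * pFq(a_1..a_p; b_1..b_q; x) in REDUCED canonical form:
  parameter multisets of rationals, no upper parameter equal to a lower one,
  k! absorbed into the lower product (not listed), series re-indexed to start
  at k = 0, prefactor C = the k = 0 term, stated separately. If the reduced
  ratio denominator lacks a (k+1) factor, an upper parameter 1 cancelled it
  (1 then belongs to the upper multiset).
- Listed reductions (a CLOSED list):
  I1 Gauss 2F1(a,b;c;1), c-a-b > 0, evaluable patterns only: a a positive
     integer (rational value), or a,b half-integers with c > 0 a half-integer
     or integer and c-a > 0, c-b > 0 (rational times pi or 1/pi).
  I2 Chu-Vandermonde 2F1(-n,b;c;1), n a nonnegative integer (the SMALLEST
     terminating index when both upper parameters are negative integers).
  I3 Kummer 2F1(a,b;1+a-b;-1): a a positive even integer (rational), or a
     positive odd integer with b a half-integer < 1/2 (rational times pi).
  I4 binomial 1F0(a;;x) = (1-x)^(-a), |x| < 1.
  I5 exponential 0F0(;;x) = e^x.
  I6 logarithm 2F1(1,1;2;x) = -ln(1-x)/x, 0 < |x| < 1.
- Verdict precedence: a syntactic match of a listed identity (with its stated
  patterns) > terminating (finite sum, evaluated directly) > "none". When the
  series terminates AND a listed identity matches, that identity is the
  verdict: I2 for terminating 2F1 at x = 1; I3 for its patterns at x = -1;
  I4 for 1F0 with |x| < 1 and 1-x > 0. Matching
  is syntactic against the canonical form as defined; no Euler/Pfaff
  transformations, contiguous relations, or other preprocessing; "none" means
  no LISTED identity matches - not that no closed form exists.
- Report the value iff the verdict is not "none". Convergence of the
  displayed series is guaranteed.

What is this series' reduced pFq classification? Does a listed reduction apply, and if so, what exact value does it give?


x = -1 here; the reduced form reads 2F1, upper {-8, 2}, lower {11}, C = 2/11. Verdict: the Kummer evaluation I3 matches (x = -1; c = 11 equals 1+a-b for upper {-8, 2}: listed pattern). Its exact value is 10/11.

The tell: t_0 being 2/11, the ratio is unreduced: k + 1/2 divides both sides (prefactor 2/11).
Consecutive-term ratio: r(k) = (-1) * (k-8) (k+2) / [(k+11) (k+1)] - poly over poly, x = (-1) from leading terms; C = 2/11 at k = 0.


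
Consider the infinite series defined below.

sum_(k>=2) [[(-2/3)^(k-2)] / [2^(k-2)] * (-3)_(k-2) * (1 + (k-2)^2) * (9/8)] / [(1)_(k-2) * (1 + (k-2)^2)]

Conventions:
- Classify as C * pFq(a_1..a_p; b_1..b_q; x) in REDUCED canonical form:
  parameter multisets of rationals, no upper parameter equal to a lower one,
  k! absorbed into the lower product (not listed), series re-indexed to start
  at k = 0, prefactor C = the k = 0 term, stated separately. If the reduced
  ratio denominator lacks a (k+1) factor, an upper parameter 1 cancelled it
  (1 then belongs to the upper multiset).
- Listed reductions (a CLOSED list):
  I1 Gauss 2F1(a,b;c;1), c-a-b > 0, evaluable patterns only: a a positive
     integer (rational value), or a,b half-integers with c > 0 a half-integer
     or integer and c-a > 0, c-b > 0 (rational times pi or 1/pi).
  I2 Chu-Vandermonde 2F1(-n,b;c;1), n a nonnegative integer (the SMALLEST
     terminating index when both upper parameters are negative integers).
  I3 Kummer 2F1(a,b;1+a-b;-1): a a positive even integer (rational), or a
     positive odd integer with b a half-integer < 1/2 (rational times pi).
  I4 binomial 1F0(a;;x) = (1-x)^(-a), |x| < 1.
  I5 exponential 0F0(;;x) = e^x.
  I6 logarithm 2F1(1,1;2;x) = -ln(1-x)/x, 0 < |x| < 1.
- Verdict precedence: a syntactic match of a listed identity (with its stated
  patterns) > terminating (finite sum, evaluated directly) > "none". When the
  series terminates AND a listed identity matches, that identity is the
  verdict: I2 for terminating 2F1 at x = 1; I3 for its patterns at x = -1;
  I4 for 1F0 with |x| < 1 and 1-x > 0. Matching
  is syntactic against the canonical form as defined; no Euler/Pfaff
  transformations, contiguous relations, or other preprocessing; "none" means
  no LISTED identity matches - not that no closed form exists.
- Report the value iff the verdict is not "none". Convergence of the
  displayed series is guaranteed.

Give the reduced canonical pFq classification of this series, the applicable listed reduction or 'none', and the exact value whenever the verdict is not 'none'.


At argument -1/3: a 1F0 with upper {-3}, lower {-}, scaled by C = 9/8. Verdict (x = -1/3): binomial (I4) applies (the 1F0 binomial series: exponent 3, x = -1/3). Exact value: 8/3.

The tell: t_0 = 9/8 here, and striking the common factor k^2 + 1 reduces the term (C = 9/8).
Term ratio: r(k) = (-1/3) * (k-3) / [(k+1)] - rational in k. x = (-1/3); t_0 = 9/8; negate the roots.


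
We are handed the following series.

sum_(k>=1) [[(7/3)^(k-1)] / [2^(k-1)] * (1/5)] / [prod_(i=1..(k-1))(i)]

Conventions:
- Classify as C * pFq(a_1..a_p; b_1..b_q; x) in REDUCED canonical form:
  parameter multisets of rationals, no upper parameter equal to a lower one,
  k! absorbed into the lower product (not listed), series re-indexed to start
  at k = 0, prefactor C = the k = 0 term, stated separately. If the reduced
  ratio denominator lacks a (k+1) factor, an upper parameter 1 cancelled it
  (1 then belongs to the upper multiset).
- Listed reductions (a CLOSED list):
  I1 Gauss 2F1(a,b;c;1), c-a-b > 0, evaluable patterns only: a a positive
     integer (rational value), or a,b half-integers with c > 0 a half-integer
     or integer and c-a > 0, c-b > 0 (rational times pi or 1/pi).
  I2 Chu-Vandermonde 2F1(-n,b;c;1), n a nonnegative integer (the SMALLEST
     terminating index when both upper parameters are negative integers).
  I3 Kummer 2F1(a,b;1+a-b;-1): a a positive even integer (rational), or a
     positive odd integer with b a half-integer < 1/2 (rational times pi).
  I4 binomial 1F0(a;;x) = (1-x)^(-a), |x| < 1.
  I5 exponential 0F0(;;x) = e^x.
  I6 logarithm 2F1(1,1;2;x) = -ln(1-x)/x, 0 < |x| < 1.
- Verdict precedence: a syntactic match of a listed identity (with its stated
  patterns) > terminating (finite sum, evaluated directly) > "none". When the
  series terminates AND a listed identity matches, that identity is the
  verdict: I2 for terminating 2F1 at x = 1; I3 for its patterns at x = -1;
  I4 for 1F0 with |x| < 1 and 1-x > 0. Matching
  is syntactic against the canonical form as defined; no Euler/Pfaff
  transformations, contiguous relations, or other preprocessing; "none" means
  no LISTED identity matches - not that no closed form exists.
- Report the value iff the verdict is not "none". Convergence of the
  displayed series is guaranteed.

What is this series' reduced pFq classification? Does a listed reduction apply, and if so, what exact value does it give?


Prefactor 1/5, argument 7/6: 0F0 with upper {-} over lower {-}. Verdict: exponential (I5) fires (the 0F0 exponential series at x = 7/6). Its exact value is (1/5) * e^(7/6).

Structural cue: t_0 = 1/5 here, and the product of the first k integers (C = 1/5, x = 7/6) is k!.
Step ratio: r(k) = (7/6) * 1 / [(k+1)] - rational in k. x = (7/6); t_0 = 1/5; negate the roots.


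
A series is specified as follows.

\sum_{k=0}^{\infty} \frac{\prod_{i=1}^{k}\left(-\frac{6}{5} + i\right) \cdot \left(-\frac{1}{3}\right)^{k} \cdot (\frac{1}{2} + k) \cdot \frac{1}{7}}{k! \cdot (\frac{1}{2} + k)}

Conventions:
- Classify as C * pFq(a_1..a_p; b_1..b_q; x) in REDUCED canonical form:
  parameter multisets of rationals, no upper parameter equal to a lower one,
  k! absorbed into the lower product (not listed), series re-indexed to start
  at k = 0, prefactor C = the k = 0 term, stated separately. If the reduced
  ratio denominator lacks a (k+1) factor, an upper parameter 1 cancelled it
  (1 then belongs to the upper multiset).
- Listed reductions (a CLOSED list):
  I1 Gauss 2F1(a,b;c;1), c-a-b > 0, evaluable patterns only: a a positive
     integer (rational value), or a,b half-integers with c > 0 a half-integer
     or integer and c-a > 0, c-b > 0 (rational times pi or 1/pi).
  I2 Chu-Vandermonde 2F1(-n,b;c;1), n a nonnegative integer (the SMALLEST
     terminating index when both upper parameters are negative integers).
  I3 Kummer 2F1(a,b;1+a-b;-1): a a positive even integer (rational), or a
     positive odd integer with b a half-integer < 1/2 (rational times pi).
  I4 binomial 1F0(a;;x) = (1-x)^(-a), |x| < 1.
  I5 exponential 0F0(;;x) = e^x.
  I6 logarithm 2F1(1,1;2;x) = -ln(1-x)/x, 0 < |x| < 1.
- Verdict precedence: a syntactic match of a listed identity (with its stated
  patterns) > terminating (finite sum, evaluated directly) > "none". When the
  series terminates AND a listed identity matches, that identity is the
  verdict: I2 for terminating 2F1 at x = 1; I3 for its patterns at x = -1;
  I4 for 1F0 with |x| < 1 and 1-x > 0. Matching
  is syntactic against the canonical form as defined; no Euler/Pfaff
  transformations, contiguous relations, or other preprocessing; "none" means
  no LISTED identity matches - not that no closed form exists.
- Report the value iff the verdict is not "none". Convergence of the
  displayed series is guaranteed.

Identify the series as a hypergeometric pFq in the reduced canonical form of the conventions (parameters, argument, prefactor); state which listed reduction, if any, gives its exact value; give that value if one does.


Key observation: x = -\frac{1}{3} and the running product (prefactor 1/7) telescopes to a rising factorial.
Adjacent-term ratio: r(k) = -\frac{1}{3} * (k-\frac{1}{5}) / [(k+1)] - poly over poly, x = -\frac{1}{3} from leading terms; C = \frac{1}{7} at k = 0.

Canonical form: C = \frac{1}{7} times 1F0 with upper {-\frac{1}{5}}, lower {-}, x = -\frac{1}{3}. Verdict (x = -\frac{1}{3}): the binomial series (I4) applies (the 1F0 binomial series: exponent 1/5, x = -\frac{1}{3}). Value: \frac{1}{7} \cdot \left(\frac{4}{3}\right)^{\frac{1}{5}}.


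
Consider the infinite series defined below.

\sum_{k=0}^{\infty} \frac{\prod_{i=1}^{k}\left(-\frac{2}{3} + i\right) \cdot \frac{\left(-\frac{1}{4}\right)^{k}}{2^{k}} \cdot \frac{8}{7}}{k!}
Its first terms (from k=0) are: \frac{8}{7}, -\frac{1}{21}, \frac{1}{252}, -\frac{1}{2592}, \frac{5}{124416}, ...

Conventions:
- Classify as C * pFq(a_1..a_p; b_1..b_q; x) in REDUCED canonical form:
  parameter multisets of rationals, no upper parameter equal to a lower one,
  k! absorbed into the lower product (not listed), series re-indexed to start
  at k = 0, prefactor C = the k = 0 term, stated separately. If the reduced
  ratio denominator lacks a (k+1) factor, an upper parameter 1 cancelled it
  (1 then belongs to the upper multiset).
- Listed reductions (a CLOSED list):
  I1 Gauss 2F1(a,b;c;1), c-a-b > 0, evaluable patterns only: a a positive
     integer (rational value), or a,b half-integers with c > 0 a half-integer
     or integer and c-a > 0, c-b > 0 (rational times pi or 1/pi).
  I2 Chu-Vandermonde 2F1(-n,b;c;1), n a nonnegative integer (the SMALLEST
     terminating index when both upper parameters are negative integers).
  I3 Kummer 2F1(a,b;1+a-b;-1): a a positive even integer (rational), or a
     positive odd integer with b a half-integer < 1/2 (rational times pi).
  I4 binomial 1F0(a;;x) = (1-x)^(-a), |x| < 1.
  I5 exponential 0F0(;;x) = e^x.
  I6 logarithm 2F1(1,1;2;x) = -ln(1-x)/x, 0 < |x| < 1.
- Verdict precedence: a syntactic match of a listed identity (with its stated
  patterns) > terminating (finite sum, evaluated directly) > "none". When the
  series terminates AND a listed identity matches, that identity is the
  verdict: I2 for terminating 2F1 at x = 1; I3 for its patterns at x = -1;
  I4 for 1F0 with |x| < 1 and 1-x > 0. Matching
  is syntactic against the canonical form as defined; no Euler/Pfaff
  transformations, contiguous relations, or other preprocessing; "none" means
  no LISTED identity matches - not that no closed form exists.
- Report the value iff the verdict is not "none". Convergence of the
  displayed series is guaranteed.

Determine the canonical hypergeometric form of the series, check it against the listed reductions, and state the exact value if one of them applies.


With C = \frac{8}{7}: the canonical form is 1F0(\frac{1}{3}; -; -\frac{1}{8}). Verdict: the binomial series (I4) fires (the 1F0 binomial series: exponent -1/3, x = -\frac{1}{8}). Value: \frac{8}{7} \cdot \left(\frac{9}{8}\right)^{-\frac{1}{3}}.

Key step: with t_0 = \frac{8}{7}, the two k-th powers (C = 8/7) combine into one argument.
Consecutive-term ratio: r(k) = -\frac{1}{8} * (k+\frac{1}{3}) / [(k+1)] ; factor over Q: parameters, x = -\frac{1}{8}, and C = \frac{8}{7}.


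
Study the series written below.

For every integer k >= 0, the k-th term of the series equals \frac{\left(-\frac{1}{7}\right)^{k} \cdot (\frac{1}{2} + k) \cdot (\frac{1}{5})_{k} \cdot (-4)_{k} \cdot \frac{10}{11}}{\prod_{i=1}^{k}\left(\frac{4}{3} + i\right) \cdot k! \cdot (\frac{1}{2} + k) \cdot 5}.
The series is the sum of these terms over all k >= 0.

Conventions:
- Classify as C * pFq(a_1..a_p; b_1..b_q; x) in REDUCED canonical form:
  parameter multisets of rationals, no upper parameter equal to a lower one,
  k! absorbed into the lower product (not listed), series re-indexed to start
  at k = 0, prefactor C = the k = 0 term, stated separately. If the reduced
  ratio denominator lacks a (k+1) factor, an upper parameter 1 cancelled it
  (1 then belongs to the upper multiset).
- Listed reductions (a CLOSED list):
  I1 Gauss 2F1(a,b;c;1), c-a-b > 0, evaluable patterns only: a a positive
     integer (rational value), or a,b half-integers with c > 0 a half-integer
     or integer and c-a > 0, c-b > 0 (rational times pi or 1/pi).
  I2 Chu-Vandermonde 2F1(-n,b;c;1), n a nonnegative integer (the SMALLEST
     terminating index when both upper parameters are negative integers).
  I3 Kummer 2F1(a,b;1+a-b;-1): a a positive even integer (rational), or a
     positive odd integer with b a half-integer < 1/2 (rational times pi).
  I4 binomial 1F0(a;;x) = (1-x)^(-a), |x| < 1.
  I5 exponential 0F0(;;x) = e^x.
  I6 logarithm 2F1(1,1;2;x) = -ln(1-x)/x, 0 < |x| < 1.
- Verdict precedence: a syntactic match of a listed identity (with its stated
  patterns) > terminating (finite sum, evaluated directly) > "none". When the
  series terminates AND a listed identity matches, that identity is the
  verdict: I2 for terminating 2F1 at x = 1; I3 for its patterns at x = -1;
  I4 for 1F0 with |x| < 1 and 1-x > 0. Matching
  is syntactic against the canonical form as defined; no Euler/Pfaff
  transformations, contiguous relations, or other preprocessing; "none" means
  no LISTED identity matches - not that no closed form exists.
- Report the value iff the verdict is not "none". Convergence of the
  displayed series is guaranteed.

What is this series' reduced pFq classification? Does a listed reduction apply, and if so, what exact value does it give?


At argument -\frac{1}{7}: a 2F1 with upper {-4, \frac{1}{5}}, lower {\frac{7}{3}}, scaled by C = \frac{2}{11}. Verdict: terminating - upper parameter -4 makes this a finite sum (last index 4), evaluated exactly. Sum: \frac{110605252}{577740625}.

Structural cue: x = -\frac{1}{7} and the lower running product (prefactor 2/11) is a rising factorial.
Adjacent-term ratio: r(k) = -\frac{1}{7} * (k-4) (k+\frac{1}{5}) / [(k+\frac{7}{3}) (k+1)] - rational in k, leading ratio -\frac{1}{7}; with t_0 = \frac{2}{11}, classification follows.


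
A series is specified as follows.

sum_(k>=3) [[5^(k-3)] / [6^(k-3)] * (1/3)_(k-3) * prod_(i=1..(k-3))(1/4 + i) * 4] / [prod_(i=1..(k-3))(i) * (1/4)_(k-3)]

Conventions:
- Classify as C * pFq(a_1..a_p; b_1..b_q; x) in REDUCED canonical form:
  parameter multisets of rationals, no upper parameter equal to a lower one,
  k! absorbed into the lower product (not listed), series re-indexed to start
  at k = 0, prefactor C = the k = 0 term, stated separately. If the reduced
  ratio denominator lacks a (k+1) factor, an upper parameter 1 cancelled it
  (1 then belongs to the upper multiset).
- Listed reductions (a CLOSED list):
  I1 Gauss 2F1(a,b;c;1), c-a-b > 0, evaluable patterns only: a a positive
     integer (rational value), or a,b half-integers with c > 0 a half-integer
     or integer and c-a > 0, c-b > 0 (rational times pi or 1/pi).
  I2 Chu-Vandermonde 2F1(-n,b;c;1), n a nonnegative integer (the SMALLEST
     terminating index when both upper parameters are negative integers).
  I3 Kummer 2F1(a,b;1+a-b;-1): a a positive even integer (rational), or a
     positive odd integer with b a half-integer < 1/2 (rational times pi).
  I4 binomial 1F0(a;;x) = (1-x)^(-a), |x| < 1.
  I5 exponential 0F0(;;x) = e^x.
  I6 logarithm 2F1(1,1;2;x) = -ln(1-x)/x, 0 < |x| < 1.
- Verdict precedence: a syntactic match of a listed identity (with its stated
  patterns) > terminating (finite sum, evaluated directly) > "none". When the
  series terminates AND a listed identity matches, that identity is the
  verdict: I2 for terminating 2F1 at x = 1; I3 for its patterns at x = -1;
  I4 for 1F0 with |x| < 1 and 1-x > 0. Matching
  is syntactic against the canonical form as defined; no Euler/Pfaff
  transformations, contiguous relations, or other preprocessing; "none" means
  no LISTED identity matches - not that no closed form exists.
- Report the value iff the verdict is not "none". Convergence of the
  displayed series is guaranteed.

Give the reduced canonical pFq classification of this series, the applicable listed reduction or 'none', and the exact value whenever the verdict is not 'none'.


Prefactor 4, argument 5/6: 2F1 with upper {1/3, 5/4} over lower {1/4}. Verdict: none here - no I1-I6 shape fits x = 5/6 with lower {1/4}.

Key observation: t_0 being 4, the running product (C = 4, x = 5/6) telescopes to a rising factorial.
Consecutive-term ratio: r(k) = (5/6) * (k+1/3) (k+5/4) / [(k+1/4) (k+1)] - rational; roots negated = parameters, x = (5/6), C = 4.


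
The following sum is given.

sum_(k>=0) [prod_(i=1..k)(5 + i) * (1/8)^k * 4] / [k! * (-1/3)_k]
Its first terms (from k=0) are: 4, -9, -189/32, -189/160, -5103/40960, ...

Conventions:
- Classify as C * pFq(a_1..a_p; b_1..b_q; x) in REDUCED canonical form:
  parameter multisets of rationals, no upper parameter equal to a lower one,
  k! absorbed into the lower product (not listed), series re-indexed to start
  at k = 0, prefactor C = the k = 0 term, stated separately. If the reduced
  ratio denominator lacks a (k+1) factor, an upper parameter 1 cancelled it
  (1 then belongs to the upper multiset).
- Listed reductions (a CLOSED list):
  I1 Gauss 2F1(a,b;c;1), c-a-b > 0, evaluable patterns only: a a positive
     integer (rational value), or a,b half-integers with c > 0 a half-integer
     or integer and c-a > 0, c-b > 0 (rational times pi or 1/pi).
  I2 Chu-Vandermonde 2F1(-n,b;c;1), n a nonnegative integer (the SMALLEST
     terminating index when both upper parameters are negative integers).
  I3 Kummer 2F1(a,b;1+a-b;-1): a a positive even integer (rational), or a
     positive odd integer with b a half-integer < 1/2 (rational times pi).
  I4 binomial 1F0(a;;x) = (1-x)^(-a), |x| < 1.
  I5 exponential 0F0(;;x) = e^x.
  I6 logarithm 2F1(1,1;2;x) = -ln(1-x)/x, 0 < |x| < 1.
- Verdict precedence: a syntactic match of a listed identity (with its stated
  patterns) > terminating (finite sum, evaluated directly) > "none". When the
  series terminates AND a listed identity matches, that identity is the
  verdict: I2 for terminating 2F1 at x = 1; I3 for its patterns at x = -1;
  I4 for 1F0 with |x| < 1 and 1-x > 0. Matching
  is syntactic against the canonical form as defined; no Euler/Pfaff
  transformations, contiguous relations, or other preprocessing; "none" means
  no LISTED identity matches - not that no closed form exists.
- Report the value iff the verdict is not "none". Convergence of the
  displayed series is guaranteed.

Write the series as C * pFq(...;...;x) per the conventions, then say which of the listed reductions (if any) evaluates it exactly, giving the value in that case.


The series (x = 1/8) is 1F1: upper {6}, lower {-1/3}, prefactor 4. Verdict: none - this 1F1 at x = 1/8 matches no listed pattern, and upper {6} holds no stopper.

The tell: from the first term 4: the running product (C = 4, x = 1/8) telescopes to a rising factorial.
Ratio: r(k) = (1/8) * (k+6) / [(k-1/3) (k+1)] - rational; roots negated = parameters, x = (1/8), C = 4.


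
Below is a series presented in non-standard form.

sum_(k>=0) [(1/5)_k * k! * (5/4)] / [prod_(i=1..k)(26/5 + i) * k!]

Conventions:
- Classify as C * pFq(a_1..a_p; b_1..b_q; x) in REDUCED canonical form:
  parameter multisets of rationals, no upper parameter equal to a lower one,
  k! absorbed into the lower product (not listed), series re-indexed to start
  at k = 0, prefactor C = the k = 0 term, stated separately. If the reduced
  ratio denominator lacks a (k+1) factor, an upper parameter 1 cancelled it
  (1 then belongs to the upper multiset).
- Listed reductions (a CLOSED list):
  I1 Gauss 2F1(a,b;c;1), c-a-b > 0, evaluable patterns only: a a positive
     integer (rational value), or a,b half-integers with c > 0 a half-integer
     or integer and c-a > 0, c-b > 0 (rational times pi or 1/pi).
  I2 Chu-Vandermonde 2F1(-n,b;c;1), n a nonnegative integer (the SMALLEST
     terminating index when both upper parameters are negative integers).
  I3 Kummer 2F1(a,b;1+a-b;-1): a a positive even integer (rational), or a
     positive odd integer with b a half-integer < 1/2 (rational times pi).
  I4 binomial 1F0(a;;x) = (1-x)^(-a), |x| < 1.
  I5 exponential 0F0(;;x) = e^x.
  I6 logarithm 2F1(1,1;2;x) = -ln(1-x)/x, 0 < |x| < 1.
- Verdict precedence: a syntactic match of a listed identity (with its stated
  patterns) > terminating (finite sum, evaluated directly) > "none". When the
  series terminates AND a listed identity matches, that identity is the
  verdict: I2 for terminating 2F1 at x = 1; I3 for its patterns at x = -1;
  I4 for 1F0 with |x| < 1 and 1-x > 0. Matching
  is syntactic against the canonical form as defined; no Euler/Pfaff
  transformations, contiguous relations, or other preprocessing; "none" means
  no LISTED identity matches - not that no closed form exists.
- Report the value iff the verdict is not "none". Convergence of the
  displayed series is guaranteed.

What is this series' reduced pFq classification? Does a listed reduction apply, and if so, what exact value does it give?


At argument 1: a 2F1 with upper {1/5, 1}, lower {31/5}, scaled by C = 5/4. Verdict (x = 1): Gauss (I1, integer-parameter pattern) applies (x = 1: the Gamma ratio telescopes since c-a-b = 5 > 0 and a = 1 in Z>0). Its exact value is 13/10.

Structural cue: with t_0 = 5/4, the lower running product (prefactor 5/4) is a rising factorial.
Term ratio: r(k) = 1 * (k+1/5) (k+1) / [(k+31/5) (k+1)] - poly over poly, x = 1 from leading terms; C = 5/4 at k = 0.


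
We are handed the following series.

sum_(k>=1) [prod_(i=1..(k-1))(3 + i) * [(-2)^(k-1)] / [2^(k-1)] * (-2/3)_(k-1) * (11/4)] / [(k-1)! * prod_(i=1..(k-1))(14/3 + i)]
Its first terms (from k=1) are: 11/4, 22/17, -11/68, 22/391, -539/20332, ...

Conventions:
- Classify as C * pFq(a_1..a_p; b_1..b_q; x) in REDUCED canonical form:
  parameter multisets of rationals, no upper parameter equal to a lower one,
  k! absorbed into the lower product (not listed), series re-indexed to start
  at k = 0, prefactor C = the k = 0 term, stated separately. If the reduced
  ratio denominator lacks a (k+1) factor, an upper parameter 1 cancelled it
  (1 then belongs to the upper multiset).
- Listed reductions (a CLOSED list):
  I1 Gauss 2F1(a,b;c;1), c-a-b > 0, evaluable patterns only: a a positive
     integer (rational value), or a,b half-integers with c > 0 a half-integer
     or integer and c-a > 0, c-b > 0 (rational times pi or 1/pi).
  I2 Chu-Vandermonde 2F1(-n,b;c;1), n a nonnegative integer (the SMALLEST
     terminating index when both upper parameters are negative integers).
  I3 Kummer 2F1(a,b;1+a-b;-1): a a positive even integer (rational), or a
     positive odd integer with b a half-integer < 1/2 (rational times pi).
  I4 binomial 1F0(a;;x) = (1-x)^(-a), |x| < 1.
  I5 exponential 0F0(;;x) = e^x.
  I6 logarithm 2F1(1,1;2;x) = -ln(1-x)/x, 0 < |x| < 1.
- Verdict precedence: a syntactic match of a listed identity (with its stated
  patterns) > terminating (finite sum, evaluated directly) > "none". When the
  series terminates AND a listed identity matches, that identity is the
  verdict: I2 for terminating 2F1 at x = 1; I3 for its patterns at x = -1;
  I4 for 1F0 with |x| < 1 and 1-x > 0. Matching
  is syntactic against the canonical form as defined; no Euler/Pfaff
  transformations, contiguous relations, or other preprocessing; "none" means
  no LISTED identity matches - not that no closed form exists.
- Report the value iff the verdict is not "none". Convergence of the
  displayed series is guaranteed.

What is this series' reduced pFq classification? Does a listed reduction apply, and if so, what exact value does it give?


The series (x = -1) is 2F1: upper {-2/3, 4}, lower {17/3}, prefactor 11/4. Verdict (x = -1): the Kummer evaluation I3 applies (x = -1; c = 17/3 equals 1+a-b for upper {-2/3, 4}: listed pattern). Sum: 847/216.

The tell: t_0 being 11/4, the running product (C = 11/4) telescopes to a rising factorial.
Adjacent-term ratio: r(k) = (-1) * (k-2/3) (k+4) / [(k+17/3) (k+1)] ; factor over Q: parameters, x = (-1), and C = 11/4.


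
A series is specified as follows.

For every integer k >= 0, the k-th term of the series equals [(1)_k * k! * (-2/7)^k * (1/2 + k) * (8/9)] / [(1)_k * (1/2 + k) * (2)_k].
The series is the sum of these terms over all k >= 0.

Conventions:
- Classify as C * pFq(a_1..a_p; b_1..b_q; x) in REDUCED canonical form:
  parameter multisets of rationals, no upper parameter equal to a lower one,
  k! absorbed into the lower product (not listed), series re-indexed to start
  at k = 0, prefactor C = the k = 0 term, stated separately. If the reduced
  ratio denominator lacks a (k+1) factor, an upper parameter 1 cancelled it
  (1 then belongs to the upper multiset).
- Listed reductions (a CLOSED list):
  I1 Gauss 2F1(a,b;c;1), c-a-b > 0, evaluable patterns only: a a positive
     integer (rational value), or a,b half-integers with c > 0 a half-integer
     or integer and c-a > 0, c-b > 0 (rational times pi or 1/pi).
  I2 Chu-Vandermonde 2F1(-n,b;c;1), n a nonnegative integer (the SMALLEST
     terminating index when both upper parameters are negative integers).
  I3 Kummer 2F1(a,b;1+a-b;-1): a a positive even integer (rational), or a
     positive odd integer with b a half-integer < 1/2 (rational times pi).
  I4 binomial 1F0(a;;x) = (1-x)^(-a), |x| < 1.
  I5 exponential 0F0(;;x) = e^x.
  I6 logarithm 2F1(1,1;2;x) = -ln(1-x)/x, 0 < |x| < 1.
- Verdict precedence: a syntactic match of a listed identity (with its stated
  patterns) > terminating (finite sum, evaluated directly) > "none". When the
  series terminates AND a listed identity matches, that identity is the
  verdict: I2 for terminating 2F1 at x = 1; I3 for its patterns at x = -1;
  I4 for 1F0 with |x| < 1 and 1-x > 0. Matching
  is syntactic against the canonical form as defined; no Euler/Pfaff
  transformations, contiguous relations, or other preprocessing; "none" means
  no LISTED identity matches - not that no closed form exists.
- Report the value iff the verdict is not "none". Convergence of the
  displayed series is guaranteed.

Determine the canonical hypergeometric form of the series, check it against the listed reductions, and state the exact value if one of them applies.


This is 8/9 * 2F1(1, 1; 2; -2/7) in reduced canonical form. Verdict: logarithm (I6) matches (the logarithm: parameters (1,1;2), x = -2/7). Hence: (28/9) * ln(9/7).

Structural cue: t_0 = 8/9 here, and the factorial ratio (C = 8/9) (k+a-1)!/(a-1)! is a rising factorial (a)_k.
Adjacent-term ratio: r(k) = (-2/7) * (k+1) (k+1) / [(k+2) (k+1)] - poly over poly, x = (-2/7) from leading terms; C = 8/9 at k = 0.


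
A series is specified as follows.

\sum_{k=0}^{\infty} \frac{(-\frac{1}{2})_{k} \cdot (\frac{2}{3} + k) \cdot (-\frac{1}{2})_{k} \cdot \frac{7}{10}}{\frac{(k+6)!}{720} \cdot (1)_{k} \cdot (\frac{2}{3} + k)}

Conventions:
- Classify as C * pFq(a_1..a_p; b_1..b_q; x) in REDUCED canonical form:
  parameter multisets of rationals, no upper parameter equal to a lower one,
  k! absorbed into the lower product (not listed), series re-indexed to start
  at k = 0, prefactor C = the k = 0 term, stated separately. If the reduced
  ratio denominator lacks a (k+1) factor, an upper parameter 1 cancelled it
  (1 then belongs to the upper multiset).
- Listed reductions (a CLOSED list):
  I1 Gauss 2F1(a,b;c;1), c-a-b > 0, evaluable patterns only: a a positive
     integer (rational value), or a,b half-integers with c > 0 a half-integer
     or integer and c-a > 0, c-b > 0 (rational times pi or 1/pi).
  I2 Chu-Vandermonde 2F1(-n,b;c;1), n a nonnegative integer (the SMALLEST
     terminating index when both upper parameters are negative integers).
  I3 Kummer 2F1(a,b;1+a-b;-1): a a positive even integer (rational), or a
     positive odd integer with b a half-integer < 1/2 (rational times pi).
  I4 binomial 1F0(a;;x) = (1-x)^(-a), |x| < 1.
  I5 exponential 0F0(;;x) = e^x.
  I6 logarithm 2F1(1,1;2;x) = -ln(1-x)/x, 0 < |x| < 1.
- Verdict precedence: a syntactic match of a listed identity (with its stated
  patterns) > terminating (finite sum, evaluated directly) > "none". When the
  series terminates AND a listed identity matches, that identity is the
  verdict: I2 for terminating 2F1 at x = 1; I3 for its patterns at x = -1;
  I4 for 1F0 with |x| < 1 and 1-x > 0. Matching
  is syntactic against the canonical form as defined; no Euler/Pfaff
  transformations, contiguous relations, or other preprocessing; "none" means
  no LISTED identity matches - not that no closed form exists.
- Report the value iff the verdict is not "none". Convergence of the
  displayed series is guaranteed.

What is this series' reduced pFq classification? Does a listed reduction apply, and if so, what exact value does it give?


Canonical form: C = \frac{7}{10} times 2F1 with upper {-\frac{1}{2}, -\frac{1}{2}}, lower {7}, x = 1. Verdict: the half-integer Gauss pattern (I1) fires (x = 1; upper {-\frac{1}{2}, -\frac{1}{2}} half-integers, c = 7 in the evaluable pattern). Its exact value is \frac{2097152}{920205} / \pi.

The tell: x = 1 and the denominator's factorial ratio (C = 7/10) is a lower Pochhammer.
Ratio: r(k) = 1 * (k-\frac{1}{2}) (k-\frac{1}{2}) / [(k+7) (k+1)] - rational; roots negated = parameters, x = 1, C = \frac{7}{10}.


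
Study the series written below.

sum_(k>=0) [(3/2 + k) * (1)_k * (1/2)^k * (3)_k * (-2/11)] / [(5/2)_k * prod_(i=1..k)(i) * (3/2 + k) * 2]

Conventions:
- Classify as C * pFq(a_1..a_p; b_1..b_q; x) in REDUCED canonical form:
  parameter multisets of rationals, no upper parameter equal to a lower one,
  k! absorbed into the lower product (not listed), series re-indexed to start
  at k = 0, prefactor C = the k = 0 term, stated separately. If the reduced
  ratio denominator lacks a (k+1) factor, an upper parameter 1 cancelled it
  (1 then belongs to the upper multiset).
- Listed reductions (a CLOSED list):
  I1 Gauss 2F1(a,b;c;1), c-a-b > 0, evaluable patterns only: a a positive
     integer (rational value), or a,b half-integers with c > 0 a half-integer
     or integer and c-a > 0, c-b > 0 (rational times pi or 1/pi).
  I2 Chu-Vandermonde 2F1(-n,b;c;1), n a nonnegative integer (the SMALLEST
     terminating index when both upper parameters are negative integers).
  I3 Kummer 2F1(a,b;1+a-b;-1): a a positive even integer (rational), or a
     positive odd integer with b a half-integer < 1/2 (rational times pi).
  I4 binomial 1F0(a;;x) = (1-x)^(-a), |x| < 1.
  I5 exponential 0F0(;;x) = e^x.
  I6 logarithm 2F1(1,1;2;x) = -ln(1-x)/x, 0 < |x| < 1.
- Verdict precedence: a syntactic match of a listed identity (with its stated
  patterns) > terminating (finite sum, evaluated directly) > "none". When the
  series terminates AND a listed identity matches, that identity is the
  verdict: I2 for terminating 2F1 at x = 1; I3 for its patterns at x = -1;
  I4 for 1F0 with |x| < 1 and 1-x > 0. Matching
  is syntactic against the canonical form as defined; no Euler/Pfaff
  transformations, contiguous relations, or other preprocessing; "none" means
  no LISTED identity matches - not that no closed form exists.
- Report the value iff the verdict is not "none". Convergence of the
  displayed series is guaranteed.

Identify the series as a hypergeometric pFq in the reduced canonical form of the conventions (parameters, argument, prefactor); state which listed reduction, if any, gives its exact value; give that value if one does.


With C = -1/11: the canonical form is 2F1(1, 3; 5/2; 1/2). Verdict: none. No listed pattern accepts 2F1(1, 3; 5/2; 1/2).

First insight: with t_0 = -1/11, the constant factors (prefactor -1/11) combine into one prefactor.
Consecutive-term ratio: r(k) = (1/2) * (k+1) (k+3) / [(k+5/2) (k+1)] - rational in k, leading ratio (1/2); with t_0 = -1/11, classification follows.


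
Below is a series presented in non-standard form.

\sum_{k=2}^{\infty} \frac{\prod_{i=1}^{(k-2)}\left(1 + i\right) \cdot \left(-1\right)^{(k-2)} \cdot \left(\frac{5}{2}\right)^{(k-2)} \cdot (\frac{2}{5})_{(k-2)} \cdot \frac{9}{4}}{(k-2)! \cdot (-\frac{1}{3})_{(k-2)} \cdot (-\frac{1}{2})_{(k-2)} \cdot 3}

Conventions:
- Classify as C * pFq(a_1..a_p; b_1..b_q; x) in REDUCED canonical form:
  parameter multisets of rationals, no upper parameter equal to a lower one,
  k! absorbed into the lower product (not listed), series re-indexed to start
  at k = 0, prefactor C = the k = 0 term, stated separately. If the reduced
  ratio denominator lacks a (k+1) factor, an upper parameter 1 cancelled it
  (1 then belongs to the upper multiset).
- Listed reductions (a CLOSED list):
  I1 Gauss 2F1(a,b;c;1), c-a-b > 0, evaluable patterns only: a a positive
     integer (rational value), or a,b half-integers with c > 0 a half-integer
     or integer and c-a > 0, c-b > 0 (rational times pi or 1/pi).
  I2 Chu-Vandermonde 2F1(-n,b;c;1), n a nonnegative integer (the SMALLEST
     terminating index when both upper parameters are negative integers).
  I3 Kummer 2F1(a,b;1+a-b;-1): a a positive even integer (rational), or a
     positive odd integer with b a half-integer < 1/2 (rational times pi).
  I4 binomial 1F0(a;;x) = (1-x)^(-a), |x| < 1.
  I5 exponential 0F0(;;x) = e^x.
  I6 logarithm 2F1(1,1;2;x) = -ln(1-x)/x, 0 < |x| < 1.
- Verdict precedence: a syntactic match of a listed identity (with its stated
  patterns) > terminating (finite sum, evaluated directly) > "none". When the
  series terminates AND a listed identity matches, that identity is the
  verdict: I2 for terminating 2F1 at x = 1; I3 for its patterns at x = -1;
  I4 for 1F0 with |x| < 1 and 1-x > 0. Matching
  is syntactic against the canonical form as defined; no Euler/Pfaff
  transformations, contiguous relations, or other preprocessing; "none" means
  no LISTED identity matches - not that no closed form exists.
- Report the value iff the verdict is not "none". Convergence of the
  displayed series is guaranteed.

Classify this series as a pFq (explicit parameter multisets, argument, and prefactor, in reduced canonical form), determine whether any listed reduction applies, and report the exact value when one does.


This is \frac{3}{4} * 2F2(\frac{2}{5}, 2; -\frac{1}{2}, -\frac{1}{3}; -\frac{5}{2}) in reduced canonical form. Verdict: none - at argument -\frac{5}{2} the multisets {\frac{2}{5}, 2} ; {-\frac{1}{2}, -\frac{1}{3}} match no listed identity.

Structural cue: from the first term \frac{3}{4}: the constant factors (prefactor 3/4) combine into one prefactor.
Step ratio: r(k) = -\frac{5}{2} * (k+\frac{2}{5}) (k+2) / [(k-\frac{1}{2}) (k-\frac{1}{3}) (k+1)] ; factor over Q: parameters, x = -\frac{5}{2}, and C = \frac{3}{4}.
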